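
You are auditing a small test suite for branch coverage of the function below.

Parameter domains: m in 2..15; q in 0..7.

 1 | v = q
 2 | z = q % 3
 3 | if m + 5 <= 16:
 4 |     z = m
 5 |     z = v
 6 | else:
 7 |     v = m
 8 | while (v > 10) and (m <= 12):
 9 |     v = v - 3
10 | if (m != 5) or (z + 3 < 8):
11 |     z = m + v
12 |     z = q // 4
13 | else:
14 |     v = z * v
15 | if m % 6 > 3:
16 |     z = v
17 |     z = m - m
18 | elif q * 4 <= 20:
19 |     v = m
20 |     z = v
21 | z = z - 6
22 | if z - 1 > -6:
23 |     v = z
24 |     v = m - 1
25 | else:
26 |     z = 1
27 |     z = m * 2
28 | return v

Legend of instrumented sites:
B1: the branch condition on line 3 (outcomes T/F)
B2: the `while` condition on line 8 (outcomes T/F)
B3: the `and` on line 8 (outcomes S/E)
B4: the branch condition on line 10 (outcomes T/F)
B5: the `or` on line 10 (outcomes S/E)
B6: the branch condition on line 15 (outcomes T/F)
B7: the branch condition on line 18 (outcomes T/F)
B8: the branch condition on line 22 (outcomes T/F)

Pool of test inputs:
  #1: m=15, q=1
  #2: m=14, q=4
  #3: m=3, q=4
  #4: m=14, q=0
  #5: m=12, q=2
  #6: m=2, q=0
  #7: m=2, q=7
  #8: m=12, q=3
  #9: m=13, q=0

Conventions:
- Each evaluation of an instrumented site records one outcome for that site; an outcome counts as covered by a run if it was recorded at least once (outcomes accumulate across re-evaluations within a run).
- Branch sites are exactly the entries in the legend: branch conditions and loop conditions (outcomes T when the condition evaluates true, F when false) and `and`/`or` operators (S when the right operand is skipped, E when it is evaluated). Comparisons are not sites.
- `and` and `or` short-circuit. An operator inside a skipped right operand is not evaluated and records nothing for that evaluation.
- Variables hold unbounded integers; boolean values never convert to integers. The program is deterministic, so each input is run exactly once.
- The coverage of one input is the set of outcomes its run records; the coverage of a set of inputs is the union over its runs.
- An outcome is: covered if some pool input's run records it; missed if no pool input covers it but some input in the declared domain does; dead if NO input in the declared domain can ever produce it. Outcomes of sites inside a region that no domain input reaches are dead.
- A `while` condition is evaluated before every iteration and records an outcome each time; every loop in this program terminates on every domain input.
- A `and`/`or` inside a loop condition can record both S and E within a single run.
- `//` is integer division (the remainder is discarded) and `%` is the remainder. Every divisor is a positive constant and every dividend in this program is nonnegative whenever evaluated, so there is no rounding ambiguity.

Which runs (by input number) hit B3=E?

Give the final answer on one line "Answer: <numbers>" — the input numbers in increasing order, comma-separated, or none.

input #1 (m=15, q=1): hits B3=E
input #2 (m=14, q=4): hits B3=E
input #3 (m=3, q=4): never hits B3=E
input #4 (m=14, q=0): hits B3=E
input #5 (m=12, q=2): hits B3=E
input #6 (m=2, q=0): never hits B3=E
input #7 (m=2, q=7): never hits B3=E
input #8 (m=12, q=3): hits B3=E
input #9 (m=13, q=0): hits B3=E

Answer: 1, 2, 4, 5, 8, 9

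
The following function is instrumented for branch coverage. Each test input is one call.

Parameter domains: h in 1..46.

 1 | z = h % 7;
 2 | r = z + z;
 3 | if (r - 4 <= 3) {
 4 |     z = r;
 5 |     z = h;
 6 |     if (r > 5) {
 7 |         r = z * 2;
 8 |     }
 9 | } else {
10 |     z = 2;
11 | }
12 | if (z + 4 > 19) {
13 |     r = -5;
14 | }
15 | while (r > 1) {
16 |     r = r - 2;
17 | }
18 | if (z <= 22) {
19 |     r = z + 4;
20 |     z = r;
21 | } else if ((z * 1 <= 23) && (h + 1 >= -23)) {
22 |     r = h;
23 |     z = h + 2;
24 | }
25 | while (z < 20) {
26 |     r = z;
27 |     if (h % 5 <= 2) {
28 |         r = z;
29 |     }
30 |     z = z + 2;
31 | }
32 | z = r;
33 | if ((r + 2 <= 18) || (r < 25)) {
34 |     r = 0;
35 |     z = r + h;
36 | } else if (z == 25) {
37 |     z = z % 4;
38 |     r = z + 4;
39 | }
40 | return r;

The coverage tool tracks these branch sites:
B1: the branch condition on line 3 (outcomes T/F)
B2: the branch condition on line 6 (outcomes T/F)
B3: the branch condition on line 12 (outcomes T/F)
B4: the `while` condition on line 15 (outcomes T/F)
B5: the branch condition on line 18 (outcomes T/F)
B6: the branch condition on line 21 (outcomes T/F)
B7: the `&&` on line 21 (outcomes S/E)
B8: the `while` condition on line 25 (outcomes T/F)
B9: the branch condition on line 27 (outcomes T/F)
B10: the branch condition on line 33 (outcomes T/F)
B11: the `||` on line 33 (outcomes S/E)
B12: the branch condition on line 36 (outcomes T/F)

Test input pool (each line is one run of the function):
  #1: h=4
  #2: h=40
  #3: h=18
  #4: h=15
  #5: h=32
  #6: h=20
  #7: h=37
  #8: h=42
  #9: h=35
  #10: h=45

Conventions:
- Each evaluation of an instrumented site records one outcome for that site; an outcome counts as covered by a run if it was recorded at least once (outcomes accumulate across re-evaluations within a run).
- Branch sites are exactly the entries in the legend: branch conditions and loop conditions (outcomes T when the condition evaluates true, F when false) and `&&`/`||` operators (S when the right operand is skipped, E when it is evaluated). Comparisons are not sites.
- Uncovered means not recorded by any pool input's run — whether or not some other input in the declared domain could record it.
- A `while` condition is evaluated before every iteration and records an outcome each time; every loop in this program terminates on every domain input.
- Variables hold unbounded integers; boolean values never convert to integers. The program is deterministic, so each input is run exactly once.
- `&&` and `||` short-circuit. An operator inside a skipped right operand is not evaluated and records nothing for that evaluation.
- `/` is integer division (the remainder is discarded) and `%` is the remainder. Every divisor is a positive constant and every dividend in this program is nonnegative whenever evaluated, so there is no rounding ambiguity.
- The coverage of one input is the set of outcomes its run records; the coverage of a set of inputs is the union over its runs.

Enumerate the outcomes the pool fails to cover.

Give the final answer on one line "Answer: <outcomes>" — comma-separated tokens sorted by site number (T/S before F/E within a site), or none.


input #1, h=4: outcomes B1=F, B3=F, B4=T, B4=F, B5=T, B8=T, B8=F, B9=F, B10=T, B11=E
input #2, h=40: outcomes B1=F, B3=F, B4=T, B4=F, B5=T, B8=T, B8=F, B9=T, B10=T, B11=E
input #3, h=18: outcomes B1=F, B3=F, B4=T, B4=F, B5=T, B8=T, B8=F, B9=F, B10=T, B11=E
input #4, h=15: outcomes B1=T, B2=F, B3=F, B4=T, B4=F, B5=T, B8=T, B8=F, B9=T, B10=T, B11=E
input #5, h=32: outcomes B1=F, B3=F, B4=T, B4=F, B5=T, B8=T, B8=F, B9=T, B10=T, B11=E
input #6, h=20: outcomes B1=F, B3=F, B4=T, B4=F, B5=T, B8=T, B8=F, B9=T, B10=T, B11=E
input #7, h=37: outcomes B1=T, B2=F, B3=T, B4=F, B5=F, B6=F, B7=S, B8=F, B10=T, B11=S
input #8, h=42: outcomes B1=T, B2=F, B3=T, B4=F, B5=F, B6=F, B7=S, B8=F, B10=T, B11=S
input #9, h=35: outcomes B1=T, B2=F, B3=T, B4=F, B5=F, B6=F, B7=S, B8=F, B10=T, B11=S
input #10, h=45: outcomes B1=T, B2=T, B3=T, B4=F, B5=F, B6=F, B7=S, B8=F, B10=T, B11=S
union over the pool: B1=T, B1=F, B2=T, B2=F, B3=T, B3=F, B4=T, B4=F, B5=T, B5=F, B6=F, B7=S, B8=T, B8=F, B9=T, B9=F, B10=T, B11=S, B11=E
uncovered (5 of 24): B6=T, B7=E, B10=F, B12=T, B12=F
Answer: B6=T, B7=E, B10=F, B12=T, B12=F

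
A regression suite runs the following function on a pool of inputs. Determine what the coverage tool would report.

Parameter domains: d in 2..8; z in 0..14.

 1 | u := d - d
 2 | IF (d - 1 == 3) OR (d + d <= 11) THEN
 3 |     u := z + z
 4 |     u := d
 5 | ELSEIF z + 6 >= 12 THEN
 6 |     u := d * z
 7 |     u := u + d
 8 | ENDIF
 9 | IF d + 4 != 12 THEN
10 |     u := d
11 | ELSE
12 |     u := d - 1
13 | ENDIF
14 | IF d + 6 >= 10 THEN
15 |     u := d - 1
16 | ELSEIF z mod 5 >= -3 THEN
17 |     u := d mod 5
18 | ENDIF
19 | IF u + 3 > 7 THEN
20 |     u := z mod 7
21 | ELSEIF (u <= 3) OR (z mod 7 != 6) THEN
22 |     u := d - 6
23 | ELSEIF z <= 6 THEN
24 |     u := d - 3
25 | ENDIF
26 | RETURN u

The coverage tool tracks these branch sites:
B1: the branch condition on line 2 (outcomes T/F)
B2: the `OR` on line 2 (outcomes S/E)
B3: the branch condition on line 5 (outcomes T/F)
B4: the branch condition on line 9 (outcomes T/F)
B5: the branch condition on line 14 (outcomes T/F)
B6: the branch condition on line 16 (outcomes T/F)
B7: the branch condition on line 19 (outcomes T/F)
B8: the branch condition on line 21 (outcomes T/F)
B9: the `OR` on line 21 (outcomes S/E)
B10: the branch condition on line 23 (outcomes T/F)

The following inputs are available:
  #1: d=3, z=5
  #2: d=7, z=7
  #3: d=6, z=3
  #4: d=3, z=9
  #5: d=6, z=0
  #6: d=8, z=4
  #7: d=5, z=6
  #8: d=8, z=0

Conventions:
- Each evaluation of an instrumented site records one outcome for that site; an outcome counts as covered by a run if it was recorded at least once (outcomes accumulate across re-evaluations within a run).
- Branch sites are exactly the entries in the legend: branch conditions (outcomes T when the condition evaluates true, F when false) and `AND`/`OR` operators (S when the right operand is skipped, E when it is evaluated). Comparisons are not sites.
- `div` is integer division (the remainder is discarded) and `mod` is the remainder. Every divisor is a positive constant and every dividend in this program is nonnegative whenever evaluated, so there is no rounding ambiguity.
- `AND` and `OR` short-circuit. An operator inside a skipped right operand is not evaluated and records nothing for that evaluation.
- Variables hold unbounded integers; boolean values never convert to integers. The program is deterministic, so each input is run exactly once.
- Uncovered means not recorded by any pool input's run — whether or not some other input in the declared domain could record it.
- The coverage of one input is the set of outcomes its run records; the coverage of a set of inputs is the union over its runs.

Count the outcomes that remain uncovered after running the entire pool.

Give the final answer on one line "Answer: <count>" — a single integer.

run #1 (d=3, z=5) records B1=T, B2=E, B4=T, B5=F, B6=T, B7=F, B8=T, B9=S
run #2 (d=7, z=7) records B1=F, B2=E, B3=T, B4=T, B5=T, B7=T
run #3 (d=6, z=3) records B1=F, B2=E, B3=F, B4=T, B5=T, B7=T
run #4 (d=3, z=9) records B1=T, B2=E, B4=T, B5=F, B6=T, B7=F, B8=T, B9=S
run #5 (d=6, z=0) records B1=F, B2=E, B3=F, B4=T, B5=T, B7=T
run #6 (d=8, z=4) records B1=F, B2=E, B3=F, B4=F, B5=T, B7=T
run #7 (d=5, z=6) records B1=T, B2=E, B4=T, B5=T, B7=F, B8=F, B9=E, B10=T
run #8 (d=8, z=0) records B1=F, B2=E, B3=F, B4=F, B5=T, B7=T
union over the pool: B1=T, B1=F, B2=E, B3=T, B3=F, B4=T, B4=F, B5=T, B5=F, B6=T, B7=T, B7=F, B8=T, B8=F, B9=S, B9=E, B10=T
uncovered (3 of 20): B2=S, B6=F, B10=F

Answer: 3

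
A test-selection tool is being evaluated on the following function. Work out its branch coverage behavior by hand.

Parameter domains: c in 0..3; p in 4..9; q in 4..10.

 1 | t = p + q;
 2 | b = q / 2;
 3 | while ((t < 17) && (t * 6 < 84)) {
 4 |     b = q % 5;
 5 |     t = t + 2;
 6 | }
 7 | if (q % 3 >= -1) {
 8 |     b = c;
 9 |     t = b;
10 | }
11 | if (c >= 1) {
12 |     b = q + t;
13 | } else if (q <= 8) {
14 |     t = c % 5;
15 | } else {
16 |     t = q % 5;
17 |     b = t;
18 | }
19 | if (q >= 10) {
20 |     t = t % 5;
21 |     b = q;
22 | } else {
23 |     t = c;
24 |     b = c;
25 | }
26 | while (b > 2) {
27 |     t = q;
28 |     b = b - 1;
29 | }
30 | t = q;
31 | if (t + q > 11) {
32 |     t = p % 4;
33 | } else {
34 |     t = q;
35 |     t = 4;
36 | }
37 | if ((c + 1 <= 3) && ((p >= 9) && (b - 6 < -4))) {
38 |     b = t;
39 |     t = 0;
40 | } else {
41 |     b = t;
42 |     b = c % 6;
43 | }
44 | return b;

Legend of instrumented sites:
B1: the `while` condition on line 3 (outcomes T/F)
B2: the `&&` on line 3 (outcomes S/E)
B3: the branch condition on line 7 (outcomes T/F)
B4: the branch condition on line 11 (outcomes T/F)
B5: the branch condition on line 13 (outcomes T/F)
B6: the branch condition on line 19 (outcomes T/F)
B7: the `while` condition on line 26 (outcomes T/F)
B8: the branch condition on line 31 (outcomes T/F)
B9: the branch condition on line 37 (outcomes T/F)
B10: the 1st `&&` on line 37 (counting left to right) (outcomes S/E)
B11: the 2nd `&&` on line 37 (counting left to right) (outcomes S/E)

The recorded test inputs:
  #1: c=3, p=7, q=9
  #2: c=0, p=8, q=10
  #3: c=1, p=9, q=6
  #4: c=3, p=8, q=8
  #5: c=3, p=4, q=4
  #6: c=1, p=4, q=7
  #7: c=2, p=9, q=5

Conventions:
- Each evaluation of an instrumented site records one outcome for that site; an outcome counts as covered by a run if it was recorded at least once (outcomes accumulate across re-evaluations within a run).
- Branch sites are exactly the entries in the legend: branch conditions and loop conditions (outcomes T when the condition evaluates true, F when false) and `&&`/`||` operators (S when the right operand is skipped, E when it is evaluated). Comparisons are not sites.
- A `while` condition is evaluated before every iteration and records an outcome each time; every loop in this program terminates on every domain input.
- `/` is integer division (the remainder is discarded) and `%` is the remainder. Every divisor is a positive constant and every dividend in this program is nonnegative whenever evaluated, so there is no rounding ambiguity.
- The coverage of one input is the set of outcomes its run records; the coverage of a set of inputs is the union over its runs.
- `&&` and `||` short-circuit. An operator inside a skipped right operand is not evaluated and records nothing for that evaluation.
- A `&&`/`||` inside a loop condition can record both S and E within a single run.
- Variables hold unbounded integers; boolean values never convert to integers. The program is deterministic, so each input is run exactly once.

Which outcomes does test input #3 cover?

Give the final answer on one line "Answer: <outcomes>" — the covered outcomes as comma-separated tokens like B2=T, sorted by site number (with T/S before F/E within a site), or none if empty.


Running input #3 (c=1, p=9, q=6), event by event:
  B2->E, B1->F, B3->T, B4->T, B6->F, B7->F, B8->T, B10->E, B11->E, B9->T
as a set, this run covers: B1=F, B2=E, B3=T, B4=T, B6=F, B7=F, B8=T, B9=T, B10=E, B11=E
Answer: B1=F, B2=E, B3=T, B4=T, B6=F, B7=F, B8=T, B9=T, B10=E, B11=E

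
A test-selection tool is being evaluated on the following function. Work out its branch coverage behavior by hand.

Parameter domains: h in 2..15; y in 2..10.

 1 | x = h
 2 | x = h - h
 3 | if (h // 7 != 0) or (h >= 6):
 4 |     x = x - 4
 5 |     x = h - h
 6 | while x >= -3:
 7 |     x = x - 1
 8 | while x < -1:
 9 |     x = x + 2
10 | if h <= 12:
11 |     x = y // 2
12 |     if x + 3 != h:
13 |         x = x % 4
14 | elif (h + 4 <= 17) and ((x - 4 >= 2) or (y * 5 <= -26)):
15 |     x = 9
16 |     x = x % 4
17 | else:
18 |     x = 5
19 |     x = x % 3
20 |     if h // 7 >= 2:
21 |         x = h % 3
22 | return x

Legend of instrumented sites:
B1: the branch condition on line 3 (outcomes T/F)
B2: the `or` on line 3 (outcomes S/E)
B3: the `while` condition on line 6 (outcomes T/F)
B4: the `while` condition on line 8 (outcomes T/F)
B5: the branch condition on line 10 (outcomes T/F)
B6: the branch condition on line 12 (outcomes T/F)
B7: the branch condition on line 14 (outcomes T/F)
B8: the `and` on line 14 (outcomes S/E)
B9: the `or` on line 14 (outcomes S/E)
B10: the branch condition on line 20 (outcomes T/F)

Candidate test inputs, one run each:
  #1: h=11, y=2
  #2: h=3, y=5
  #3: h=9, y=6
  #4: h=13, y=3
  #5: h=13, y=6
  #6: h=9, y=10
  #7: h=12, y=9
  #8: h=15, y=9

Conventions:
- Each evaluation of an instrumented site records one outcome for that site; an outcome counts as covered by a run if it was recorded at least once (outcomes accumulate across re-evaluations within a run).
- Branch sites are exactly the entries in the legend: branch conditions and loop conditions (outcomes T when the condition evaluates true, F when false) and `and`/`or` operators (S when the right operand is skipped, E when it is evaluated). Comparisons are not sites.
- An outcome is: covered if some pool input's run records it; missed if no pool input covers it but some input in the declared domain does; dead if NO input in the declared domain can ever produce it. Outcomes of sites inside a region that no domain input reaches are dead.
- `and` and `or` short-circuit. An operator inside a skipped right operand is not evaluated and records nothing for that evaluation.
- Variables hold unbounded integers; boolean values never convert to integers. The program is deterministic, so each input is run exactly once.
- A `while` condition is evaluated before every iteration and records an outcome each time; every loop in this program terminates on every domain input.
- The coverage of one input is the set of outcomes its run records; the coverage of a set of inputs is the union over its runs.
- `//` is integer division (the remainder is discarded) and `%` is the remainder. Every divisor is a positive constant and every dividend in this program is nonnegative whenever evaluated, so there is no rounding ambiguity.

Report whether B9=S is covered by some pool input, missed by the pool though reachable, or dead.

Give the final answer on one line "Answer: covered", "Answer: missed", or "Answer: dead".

no pool input records B9=S
checking all 126 inputs in the declared domain: B9=S is never recorded -> dead

Answer: dead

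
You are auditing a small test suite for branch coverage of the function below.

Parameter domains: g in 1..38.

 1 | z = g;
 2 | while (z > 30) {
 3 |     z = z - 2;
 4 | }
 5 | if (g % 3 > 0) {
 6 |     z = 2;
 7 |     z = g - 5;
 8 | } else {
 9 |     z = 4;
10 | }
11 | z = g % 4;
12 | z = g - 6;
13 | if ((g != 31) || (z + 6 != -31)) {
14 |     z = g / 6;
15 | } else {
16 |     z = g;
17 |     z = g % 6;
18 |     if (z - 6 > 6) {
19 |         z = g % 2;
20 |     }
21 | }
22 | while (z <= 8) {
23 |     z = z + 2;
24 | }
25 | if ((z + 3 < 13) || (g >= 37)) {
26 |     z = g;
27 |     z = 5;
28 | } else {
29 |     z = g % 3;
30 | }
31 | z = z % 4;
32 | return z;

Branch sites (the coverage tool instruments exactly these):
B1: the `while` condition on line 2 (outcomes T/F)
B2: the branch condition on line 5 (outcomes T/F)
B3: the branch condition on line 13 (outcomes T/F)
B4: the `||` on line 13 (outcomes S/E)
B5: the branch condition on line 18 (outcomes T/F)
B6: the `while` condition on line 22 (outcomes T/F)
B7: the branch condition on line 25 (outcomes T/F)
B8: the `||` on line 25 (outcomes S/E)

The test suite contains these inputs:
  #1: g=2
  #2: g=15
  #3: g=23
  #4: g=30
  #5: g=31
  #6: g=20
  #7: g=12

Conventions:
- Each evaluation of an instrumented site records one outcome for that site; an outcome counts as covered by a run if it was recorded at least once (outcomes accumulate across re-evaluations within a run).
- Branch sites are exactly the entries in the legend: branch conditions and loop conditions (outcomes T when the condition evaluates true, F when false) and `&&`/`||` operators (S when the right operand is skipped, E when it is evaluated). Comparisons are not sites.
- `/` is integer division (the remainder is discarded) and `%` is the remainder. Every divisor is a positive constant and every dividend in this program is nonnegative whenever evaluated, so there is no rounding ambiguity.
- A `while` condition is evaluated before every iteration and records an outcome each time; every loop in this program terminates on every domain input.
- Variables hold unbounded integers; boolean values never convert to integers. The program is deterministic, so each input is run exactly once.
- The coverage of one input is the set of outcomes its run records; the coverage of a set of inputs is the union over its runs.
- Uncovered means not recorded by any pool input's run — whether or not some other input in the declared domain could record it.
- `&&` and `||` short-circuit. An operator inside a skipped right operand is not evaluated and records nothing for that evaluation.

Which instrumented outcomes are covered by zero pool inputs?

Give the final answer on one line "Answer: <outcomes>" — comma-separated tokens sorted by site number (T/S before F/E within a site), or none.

input #1, g=2: events B1->F, B2->T, B4->S, B3->T, B6->T, B6->T, B6->T, B6->T, B6->T, B6->F, B8->E, B7->F; outcomes B1=F, B2=T, B3=T, B4=S, B6=T, B6=F, B7=F, B8=E
input #2, g=15: events B1->F, B2->F, B4->S, B3->T, B6->T, B6->T, B6->T, B6->T, B6->F, B8->E, B7->F; outcomes B1=F, B2=F, B3=T, B4=S, B6=T, B6=F, B7=F, B8=E
input #3, g=23: events B1->F, B2->T, B4->S, B3->T, B6->T, B6->T, B6->T, B6->F, B8->S, B7->T; outcomes B1=F, B2=T, B3=T, B4=S, B6=T, B6=F, B7=T, B8=S
input #4, g=30: events B1->F, B2->F, B4->S, B3->T, B6->T, B6->T, B6->F, B8->S, B7->T; outcomes B1=F, B2=F, B3=T, B4=S, B6=T, B6=F, B7=T, B8=S
input #5, g=31: events B1->T, B1->F, B2->T, B4->E, B3->T, B6->T, B6->T, B6->F, B8->S, B7->T; outcomes B1=T, B1=F, B2=T, B3=T, B4=E, B6=T, B6=F, B7=T, B8=S
input #6, g=20: events B1->F, B2->T, B4->S, B3->T, B6->T, B6->T, B6->T, B6->F, B8->S, B7->T; outcomes B1=F, B2=T, B3=T, B4=S, B6=T, B6=F, B7=T, B8=S
input #7, g=12: events B1->F, B2->F, B4->S, B3->T, B6->T, B6->T, B6->T, B6->T, B6->F, B8->E, B7->F; outcomes B1=F, B2=F, B3=T, B4=S, B6=T, B6=F, B7=F, B8=E
union over the pool: B1=T, B1=F, B2=T, B2=F, B3=T, B4=S, B4=E, B6=T, B6=F, B7=T, B7=F, B8=S, B8=E
uncovered (3 of 16): B3=F, B5=T, B5=F

Answer: B3=F, B5=T, B5=F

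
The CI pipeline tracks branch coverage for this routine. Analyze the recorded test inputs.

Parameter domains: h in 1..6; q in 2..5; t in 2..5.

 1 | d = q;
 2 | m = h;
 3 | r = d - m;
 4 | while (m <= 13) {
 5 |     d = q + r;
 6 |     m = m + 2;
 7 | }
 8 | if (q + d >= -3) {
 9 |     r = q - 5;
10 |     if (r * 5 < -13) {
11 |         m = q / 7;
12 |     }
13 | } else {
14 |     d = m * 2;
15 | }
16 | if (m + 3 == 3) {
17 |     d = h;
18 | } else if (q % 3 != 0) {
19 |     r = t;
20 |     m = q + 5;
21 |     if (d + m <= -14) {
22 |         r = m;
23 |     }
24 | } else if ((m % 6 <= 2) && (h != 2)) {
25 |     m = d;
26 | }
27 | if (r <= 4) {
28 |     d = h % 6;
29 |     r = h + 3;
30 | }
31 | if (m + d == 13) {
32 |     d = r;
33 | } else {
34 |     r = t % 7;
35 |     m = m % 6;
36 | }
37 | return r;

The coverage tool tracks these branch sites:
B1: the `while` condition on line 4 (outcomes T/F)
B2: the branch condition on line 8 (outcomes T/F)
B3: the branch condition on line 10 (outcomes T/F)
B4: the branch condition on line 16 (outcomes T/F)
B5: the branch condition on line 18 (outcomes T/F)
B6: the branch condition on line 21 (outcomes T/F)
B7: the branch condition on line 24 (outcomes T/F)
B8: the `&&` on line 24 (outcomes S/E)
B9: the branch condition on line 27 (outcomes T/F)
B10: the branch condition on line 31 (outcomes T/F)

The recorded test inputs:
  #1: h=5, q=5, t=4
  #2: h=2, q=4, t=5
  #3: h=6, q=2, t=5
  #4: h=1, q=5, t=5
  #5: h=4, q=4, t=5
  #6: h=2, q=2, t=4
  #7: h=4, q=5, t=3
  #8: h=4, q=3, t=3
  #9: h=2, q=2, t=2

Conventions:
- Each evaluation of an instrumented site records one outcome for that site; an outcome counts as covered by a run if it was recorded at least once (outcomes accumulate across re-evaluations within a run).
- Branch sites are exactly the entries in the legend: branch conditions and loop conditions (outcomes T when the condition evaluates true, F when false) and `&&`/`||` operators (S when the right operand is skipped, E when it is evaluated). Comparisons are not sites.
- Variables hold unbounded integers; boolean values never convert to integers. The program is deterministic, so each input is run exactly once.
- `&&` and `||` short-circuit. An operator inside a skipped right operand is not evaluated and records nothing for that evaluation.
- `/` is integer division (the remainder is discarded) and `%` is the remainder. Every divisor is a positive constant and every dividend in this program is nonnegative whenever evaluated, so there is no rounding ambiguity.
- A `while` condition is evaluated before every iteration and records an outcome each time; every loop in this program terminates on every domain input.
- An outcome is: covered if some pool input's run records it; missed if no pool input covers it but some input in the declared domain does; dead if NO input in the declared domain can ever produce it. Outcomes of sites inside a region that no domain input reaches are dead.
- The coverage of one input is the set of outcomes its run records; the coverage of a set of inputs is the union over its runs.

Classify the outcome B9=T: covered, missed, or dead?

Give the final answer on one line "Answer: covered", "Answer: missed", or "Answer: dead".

B9=T is recorded by pool input(s) 1, 3, 6, 7, 8, 9 -> covered

Answer: covered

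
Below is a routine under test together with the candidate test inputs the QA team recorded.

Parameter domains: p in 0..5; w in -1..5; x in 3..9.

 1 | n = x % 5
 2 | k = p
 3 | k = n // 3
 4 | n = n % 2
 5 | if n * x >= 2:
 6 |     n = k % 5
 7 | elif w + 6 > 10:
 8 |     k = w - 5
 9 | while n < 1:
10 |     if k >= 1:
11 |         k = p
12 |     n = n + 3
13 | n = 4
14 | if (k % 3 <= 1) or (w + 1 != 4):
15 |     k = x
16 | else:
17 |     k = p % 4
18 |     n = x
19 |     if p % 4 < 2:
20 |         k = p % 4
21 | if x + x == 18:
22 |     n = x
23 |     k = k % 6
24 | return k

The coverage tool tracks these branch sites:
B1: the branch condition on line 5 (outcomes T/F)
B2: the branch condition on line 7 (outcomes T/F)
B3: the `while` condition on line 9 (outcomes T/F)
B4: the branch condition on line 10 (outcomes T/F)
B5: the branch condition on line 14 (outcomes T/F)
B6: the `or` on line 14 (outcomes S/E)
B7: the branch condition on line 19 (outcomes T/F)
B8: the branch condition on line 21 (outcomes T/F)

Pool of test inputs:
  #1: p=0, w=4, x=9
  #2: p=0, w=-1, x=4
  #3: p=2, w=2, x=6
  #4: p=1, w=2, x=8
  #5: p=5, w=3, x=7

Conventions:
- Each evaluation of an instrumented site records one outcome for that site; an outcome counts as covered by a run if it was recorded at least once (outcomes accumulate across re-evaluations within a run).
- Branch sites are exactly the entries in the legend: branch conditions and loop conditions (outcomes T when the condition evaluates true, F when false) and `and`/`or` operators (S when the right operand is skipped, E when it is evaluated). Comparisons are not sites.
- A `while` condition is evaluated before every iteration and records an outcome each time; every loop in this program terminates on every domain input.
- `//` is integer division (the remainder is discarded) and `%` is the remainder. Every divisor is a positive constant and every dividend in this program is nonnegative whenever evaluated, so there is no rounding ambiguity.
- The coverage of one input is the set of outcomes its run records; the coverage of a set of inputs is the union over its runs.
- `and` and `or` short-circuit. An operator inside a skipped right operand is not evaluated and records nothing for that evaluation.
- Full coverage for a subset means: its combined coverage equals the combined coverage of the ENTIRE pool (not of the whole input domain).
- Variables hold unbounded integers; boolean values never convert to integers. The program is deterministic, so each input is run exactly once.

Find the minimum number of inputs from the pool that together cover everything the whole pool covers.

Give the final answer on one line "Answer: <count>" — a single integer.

run #1 (p=0, w=4, x=9) records B1=F, B2=F, B3=T, B3=F, B4=T, B5=T, B6=S, B8=T
run #2 (p=0, w=-1, x=4) records B1=F, B2=F, B3=T, B3=F, B4=T, B5=T, B6=S, B8=F
run #3 (p=2, w=2, x=6) records B1=T, B3=T, B3=F, B4=F, B5=T, B6=S, B8=F
run #4 (p=1, w=2, x=8) records B1=T, B3=F, B5=T, B6=S, B8=F
run #5 (p=5, w=3, x=7) records B1=F, B2=F, B3=T, B3=F, B4=F, B5=T, B6=S, B8=F
pool-wide coverage (11 outcomes): B1=T, B1=F, B2=F, B3=T, B3=F, B4=T, B4=F, B5=T, B6=S, B8=T, B8=F
size 1 is not enough: best union over all size-1 subsets is 8/11
at size 2, {1, 3} reaches all 11 outcomes; every lexicographically earlier size-2 subset fails

Answer: 2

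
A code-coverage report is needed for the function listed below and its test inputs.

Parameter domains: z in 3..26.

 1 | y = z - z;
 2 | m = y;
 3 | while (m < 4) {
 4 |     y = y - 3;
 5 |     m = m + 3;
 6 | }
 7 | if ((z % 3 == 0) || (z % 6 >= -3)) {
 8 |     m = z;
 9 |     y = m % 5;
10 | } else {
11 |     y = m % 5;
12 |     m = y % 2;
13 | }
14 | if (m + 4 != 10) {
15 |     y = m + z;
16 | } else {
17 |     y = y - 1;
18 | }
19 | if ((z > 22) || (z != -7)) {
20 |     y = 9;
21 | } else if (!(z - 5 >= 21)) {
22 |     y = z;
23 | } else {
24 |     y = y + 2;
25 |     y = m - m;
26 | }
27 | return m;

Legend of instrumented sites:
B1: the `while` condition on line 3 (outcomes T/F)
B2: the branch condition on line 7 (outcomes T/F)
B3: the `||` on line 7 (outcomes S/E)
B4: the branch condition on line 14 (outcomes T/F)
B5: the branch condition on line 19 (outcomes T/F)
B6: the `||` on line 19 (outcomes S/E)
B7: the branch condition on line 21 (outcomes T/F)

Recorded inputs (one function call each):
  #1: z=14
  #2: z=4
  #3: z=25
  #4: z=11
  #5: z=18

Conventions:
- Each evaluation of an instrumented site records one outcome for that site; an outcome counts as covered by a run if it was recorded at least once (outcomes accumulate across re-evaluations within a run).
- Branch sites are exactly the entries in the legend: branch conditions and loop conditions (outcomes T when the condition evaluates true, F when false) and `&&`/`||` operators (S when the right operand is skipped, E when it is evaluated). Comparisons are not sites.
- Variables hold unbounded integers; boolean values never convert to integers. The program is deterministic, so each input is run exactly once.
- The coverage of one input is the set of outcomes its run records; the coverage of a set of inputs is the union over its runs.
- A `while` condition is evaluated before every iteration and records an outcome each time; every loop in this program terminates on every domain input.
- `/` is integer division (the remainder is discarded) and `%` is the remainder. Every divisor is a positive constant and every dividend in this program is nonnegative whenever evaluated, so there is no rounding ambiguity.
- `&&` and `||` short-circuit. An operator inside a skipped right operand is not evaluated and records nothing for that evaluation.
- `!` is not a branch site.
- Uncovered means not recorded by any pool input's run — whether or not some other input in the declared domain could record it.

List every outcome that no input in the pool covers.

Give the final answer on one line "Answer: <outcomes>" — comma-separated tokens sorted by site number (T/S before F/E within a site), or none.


input #1 (z=14): covers B1=T, B1=F, B2=T, B3=E, B4=T, B5=T, B6=E
input #2 (z=4): covers B1=T, B1=F, B2=T, B3=E, B4=T, B5=T, B6=E
input #3 (z=25): covers B1=T, B1=F, B2=T, B3=E, B4=T, B5=T, B6=S
input #4 (z=11): covers B1=T, B1=F, B2=T, B3=E, B4=T, B5=T, B6=E
input #5 (z=18): covers B1=T, B1=F, B2=T, B3=S, B4=T, B5=T, B6=E
union over the pool: B1=T, B1=F, B2=T, B3=S, B3=E, B4=T, B5=T, B6=S, B6=E
uncovered (5 of 14): B2=F, B4=F, B5=F, B7=T, B7=F
Answer: B2=F, B4=F, B5=F, B7=T, B7=F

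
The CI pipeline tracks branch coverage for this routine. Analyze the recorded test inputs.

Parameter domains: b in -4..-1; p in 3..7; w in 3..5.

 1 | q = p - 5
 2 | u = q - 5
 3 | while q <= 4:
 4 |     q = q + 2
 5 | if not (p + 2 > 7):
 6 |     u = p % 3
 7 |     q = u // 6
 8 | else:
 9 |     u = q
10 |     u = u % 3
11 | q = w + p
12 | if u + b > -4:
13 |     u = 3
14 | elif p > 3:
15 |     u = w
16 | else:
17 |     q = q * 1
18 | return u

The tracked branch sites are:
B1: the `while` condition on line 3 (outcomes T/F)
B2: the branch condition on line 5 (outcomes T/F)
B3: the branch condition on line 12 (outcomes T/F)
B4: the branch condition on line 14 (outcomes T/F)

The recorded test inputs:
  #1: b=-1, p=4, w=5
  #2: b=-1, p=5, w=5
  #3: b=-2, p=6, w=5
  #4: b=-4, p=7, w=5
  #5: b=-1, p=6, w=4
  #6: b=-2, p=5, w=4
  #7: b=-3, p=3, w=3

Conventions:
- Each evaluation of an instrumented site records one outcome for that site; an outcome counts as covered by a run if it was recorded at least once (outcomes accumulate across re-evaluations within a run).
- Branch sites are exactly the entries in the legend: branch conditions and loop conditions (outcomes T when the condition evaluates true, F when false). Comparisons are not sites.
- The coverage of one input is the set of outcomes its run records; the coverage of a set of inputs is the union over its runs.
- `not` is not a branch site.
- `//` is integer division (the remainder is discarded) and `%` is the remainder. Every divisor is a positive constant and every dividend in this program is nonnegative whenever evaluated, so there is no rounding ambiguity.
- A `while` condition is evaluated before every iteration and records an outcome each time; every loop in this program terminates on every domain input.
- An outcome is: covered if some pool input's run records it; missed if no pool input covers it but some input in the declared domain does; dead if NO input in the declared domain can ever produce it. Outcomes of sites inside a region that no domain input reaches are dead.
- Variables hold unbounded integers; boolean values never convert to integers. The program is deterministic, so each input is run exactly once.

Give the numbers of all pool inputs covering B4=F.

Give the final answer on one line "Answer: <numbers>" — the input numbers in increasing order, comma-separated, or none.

input #1 (b=-1, p=4, w=5): misses B4=F
input #2 (b=-1, p=5, w=5): misses B4=F
input #3 (b=-2, p=6, w=5): misses B4=F
input #4 (b=-4, p=7, w=5): misses B4=F
input #5 (b=-1, p=6, w=4): misses B4=F
input #6 (b=-2, p=5, w=4): misses B4=F
input #7 (b=-3, p=3, w=3): misses B4=F

Answer: none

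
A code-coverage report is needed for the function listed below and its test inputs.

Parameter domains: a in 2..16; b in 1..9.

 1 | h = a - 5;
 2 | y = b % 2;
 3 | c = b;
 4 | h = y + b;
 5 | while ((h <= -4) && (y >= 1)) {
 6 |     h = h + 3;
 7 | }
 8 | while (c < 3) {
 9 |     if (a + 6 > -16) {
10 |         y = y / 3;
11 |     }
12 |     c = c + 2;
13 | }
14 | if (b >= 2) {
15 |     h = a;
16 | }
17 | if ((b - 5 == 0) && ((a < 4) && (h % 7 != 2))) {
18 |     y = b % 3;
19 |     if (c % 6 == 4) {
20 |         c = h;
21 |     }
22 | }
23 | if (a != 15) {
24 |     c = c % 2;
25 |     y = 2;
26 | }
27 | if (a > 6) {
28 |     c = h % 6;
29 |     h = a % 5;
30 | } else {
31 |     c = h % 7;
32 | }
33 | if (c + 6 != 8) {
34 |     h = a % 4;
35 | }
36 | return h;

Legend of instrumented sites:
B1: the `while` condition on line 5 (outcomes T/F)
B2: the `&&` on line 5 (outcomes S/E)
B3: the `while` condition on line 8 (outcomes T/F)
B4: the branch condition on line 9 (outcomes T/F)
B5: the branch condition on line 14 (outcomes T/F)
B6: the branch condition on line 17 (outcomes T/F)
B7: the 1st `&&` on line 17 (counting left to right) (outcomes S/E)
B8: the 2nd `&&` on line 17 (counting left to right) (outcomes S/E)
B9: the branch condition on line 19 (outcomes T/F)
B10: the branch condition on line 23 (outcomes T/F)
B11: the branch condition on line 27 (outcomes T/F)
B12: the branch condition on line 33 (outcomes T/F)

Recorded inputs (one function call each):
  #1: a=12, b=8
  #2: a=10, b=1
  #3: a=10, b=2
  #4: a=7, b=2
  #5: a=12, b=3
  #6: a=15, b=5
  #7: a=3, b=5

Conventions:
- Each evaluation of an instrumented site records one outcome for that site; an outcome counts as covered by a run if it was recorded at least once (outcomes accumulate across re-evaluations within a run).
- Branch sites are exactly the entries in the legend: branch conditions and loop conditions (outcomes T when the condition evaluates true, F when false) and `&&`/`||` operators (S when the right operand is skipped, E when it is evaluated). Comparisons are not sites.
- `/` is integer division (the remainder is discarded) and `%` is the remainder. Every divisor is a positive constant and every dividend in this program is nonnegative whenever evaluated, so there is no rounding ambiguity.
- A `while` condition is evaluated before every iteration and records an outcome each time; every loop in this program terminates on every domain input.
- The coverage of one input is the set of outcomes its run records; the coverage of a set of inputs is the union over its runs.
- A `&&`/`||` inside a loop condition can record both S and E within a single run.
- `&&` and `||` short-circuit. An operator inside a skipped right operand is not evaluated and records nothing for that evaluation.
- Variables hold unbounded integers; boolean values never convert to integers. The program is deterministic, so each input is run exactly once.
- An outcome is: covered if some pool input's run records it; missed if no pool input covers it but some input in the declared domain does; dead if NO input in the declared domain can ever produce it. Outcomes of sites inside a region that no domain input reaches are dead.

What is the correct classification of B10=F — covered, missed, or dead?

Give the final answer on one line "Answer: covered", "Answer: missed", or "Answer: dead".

B10=F is recorded by pool input(s) 6 -> covered

Answer: covered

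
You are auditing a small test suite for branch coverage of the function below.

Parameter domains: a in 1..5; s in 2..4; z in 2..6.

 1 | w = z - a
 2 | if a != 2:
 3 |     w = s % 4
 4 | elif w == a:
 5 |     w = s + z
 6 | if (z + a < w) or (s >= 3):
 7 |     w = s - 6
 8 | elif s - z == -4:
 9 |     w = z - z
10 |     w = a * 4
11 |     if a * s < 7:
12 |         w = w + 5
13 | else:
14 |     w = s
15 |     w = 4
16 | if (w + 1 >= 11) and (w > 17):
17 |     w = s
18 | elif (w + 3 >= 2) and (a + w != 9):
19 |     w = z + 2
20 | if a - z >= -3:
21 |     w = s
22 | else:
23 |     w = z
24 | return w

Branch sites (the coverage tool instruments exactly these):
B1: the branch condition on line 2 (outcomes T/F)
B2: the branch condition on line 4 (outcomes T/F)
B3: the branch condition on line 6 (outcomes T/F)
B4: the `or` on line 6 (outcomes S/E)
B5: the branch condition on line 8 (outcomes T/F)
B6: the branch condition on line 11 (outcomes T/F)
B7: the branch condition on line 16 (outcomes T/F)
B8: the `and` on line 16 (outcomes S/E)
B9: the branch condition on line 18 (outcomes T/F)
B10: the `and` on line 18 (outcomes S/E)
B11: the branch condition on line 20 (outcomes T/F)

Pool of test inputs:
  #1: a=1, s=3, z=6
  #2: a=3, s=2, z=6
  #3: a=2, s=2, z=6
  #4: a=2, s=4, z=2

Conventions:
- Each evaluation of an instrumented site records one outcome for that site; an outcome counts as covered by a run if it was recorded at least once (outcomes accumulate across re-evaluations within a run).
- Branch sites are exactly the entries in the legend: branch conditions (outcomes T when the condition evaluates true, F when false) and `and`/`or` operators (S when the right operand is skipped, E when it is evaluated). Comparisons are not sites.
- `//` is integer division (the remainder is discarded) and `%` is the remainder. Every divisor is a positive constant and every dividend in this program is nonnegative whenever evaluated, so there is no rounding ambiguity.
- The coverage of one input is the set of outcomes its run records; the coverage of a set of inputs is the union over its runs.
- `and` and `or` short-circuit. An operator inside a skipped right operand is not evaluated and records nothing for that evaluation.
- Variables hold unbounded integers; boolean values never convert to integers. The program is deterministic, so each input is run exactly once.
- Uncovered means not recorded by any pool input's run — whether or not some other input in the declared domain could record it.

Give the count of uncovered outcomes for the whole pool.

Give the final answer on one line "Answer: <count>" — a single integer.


run #1 (a=1, s=3, z=6) runs B1->T, B4->E, B3->T, B8->S, B7->F, B10->S, B9->F, B11->F; records B1=T, B3=T, B4=E, B7=F, B8=S, B9=F, B10=S, B11=F
run #2 (a=3, s=2, z=6) runs B1->T, B4->E, B3->F, B5->T, B6->T, B8->E, B7->F, B10->E, B9->T, B11->T; records B1=T, B3=F, B4=E, B5=T, B6=T, B7=F, B8=E, B9=T, B10=E, B11=T
run #3 (a=2, s=2, z=6) runs B1->F, B2->F, B4->E, B3->F, B5->T, B6->T, B8->E, B7->F, B10->E, B9->T, B11->F; records B1=F, B2=F, B3=F, B4=E, B5=T, B6=T, B7=F, B8=E, B9=T, B10=E, B11=F
run #4 (a=2, s=4, z=2) runs B1->F, B2->F, B4->E, B3->T, B8->S, B7->F, B10->S, B9->F, B11->T; records B1=F, B2=F, B3=T, B4=E, B7=F, B8=S, B9=F, B10=S, B11=T
union over the pool: B1=T, B1=F, B2=F, B3=T, B3=F, B4=E, B5=T, B6=T, B7=F, B8=S, B8=E, B9=T, B9=F, B10=S, B10=E, B11=T, B11=F
uncovered (5 of 22): B2=T, B4=S, B5=F, B6=F, B7=T
Answer: 5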